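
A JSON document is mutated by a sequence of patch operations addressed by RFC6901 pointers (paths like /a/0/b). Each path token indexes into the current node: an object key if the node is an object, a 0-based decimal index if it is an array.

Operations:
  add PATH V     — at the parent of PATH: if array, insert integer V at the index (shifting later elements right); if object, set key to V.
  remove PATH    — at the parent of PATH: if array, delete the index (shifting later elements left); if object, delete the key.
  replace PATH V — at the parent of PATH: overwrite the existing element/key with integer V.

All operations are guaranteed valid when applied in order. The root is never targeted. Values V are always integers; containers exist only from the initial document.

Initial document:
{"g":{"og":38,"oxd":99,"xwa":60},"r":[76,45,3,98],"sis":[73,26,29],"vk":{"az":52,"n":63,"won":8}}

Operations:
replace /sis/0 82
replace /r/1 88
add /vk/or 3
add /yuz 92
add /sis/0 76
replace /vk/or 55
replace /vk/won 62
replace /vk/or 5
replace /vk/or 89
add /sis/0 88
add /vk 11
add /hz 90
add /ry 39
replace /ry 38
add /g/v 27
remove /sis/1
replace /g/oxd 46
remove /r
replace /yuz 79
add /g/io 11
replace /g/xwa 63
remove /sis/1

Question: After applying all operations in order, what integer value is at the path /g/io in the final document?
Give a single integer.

After op 1 (replace /sis/0 82): {"g":{"og":38,"oxd":99,"xwa":60},"r":[76,45,3,98],"sis":[82,26,29],"vk":{"az":52,"n":63,"won":8}}
After op 2 (replace /r/1 88): {"g":{"og":38,"oxd":99,"xwa":60},"r":[76,88,3,98],"sis":[82,26,29],"vk":{"az":52,"n":63,"won":8}}
After op 3 (add /vk/or 3): {"g":{"og":38,"oxd":99,"xwa":60},"r":[76,88,3,98],"sis":[82,26,29],"vk":{"az":52,"n":63,"or":3,"won":8}}
After op 4 (add /yuz 92): {"g":{"og":38,"oxd":99,"xwa":60},"r":[76,88,3,98],"sis":[82,26,29],"vk":{"az":52,"n":63,"or":3,"won":8},"yuz":92}
After op 5 (add /sis/0 76): {"g":{"og":38,"oxd":99,"xwa":60},"r":[76,88,3,98],"sis":[76,82,26,29],"vk":{"az":52,"n":63,"or":3,"won":8},"yuz":92}
After op 6 (replace /vk/or 55): {"g":{"og":38,"oxd":99,"xwa":60},"r":[76,88,3,98],"sis":[76,82,26,29],"vk":{"az":52,"n":63,"or":55,"won":8},"yuz":92}
After op 7 (replace /vk/won 62): {"g":{"og":38,"oxd":99,"xwa":60},"r":[76,88,3,98],"sis":[76,82,26,29],"vk":{"az":52,"n":63,"or":55,"won":62},"yuz":92}
After op 8 (replace /vk/or 5): {"g":{"og":38,"oxd":99,"xwa":60},"r":[76,88,3,98],"sis":[76,82,26,29],"vk":{"az":52,"n":63,"or":5,"won":62},"yuz":92}
After op 9 (replace /vk/or 89): {"g":{"og":38,"oxd":99,"xwa":60},"r":[76,88,3,98],"sis":[76,82,26,29],"vk":{"az":52,"n":63,"or":89,"won":62},"yuz":92}
After op 10 (add /sis/0 88): {"g":{"og":38,"oxd":99,"xwa":60},"r":[76,88,3,98],"sis":[88,76,82,26,29],"vk":{"az":52,"n":63,"or":89,"won":62},"yuz":92}
After op 11 (add /vk 11): {"g":{"og":38,"oxd":99,"xwa":60},"r":[76,88,3,98],"sis":[88,76,82,26,29],"vk":11,"yuz":92}
After op 12 (add /hz 90): {"g":{"og":38,"oxd":99,"xwa":60},"hz":90,"r":[76,88,3,98],"sis":[88,76,82,26,29],"vk":11,"yuz":92}
After op 13 (add /ry 39): {"g":{"og":38,"oxd":99,"xwa":60},"hz":90,"r":[76,88,3,98],"ry":39,"sis":[88,76,82,26,29],"vk":11,"yuz":92}
After op 14 (replace /ry 38): {"g":{"og":38,"oxd":99,"xwa":60},"hz":90,"r":[76,88,3,98],"ry":38,"sis":[88,76,82,26,29],"vk":11,"yuz":92}
After op 15 (add /g/v 27): {"g":{"og":38,"oxd":99,"v":27,"xwa":60},"hz":90,"r":[76,88,3,98],"ry":38,"sis":[88,76,82,26,29],"vk":11,"yuz":92}
After op 16 (remove /sis/1): {"g":{"og":38,"oxd":99,"v":27,"xwa":60},"hz":90,"r":[76,88,3,98],"ry":38,"sis":[88,82,26,29],"vk":11,"yuz":92}
After op 17 (replace /g/oxd 46): {"g":{"og":38,"oxd":46,"v":27,"xwa":60},"hz":90,"r":[76,88,3,98],"ry":38,"sis":[88,82,26,29],"vk":11,"yuz":92}
After op 18 (remove /r): {"g":{"og":38,"oxd":46,"v":27,"xwa":60},"hz":90,"ry":38,"sis":[88,82,26,29],"vk":11,"yuz":92}
After op 19 (replace /yuz 79): {"g":{"og":38,"oxd":46,"v":27,"xwa":60},"hz":90,"ry":38,"sis":[88,82,26,29],"vk":11,"yuz":79}
After op 20 (add /g/io 11): {"g":{"io":11,"og":38,"oxd":46,"v":27,"xwa":60},"hz":90,"ry":38,"sis":[88,82,26,29],"vk":11,"yuz":79}
After op 21 (replace /g/xwa 63): {"g":{"io":11,"og":38,"oxd":46,"v":27,"xwa":63},"hz":90,"ry":38,"sis":[88,82,26,29],"vk":11,"yuz":79}
After op 22 (remove /sis/1): {"g":{"io":11,"og":38,"oxd":46,"v":27,"xwa":63},"hz":90,"ry":38,"sis":[88,26,29],"vk":11,"yuz":79}
Value at /g/io: 11

Answer: 11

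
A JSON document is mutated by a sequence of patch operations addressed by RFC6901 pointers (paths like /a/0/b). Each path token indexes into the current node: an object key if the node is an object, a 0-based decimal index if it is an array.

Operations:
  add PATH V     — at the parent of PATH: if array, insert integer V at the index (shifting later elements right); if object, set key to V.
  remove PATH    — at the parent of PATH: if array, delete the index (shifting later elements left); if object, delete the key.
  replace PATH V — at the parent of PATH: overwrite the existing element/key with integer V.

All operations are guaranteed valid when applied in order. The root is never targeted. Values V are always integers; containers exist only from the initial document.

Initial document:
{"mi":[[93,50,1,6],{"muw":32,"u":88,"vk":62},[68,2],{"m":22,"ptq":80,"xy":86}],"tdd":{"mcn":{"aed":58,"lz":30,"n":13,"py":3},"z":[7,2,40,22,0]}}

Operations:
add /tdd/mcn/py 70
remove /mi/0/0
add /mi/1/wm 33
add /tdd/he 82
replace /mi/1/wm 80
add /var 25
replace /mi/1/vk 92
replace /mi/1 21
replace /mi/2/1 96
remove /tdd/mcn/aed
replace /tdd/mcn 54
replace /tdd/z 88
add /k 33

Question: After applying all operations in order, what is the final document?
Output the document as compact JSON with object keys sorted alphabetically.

After op 1 (add /tdd/mcn/py 70): {"mi":[[93,50,1,6],{"muw":32,"u":88,"vk":62},[68,2],{"m":22,"ptq":80,"xy":86}],"tdd":{"mcn":{"aed":58,"lz":30,"n":13,"py":70},"z":[7,2,40,22,0]}}
After op 2 (remove /mi/0/0): {"mi":[[50,1,6],{"muw":32,"u":88,"vk":62},[68,2],{"m":22,"ptq":80,"xy":86}],"tdd":{"mcn":{"aed":58,"lz":30,"n":13,"py":70},"z":[7,2,40,22,0]}}
After op 3 (add /mi/1/wm 33): {"mi":[[50,1,6],{"muw":32,"u":88,"vk":62,"wm":33},[68,2],{"m":22,"ptq":80,"xy":86}],"tdd":{"mcn":{"aed":58,"lz":30,"n":13,"py":70},"z":[7,2,40,22,0]}}
After op 4 (add /tdd/he 82): {"mi":[[50,1,6],{"muw":32,"u":88,"vk":62,"wm":33},[68,2],{"m":22,"ptq":80,"xy":86}],"tdd":{"he":82,"mcn":{"aed":58,"lz":30,"n":13,"py":70},"z":[7,2,40,22,0]}}
After op 5 (replace /mi/1/wm 80): {"mi":[[50,1,6],{"muw":32,"u":88,"vk":62,"wm":80},[68,2],{"m":22,"ptq":80,"xy":86}],"tdd":{"he":82,"mcn":{"aed":58,"lz":30,"n":13,"py":70},"z":[7,2,40,22,0]}}
After op 6 (add /var 25): {"mi":[[50,1,6],{"muw":32,"u":88,"vk":62,"wm":80},[68,2],{"m":22,"ptq":80,"xy":86}],"tdd":{"he":82,"mcn":{"aed":58,"lz":30,"n":13,"py":70},"z":[7,2,40,22,0]},"var":25}
After op 7 (replace /mi/1/vk 92): {"mi":[[50,1,6],{"muw":32,"u":88,"vk":92,"wm":80},[68,2],{"m":22,"ptq":80,"xy":86}],"tdd":{"he":82,"mcn":{"aed":58,"lz":30,"n":13,"py":70},"z":[7,2,40,22,0]},"var":25}
After op 8 (replace /mi/1 21): {"mi":[[50,1,6],21,[68,2],{"m":22,"ptq":80,"xy":86}],"tdd":{"he":82,"mcn":{"aed":58,"lz":30,"n":13,"py":70},"z":[7,2,40,22,0]},"var":25}
After op 9 (replace /mi/2/1 96): {"mi":[[50,1,6],21,[68,96],{"m":22,"ptq":80,"xy":86}],"tdd":{"he":82,"mcn":{"aed":58,"lz":30,"n":13,"py":70},"z":[7,2,40,22,0]},"var":25}
After op 10 (remove /tdd/mcn/aed): {"mi":[[50,1,6],21,[68,96],{"m":22,"ptq":80,"xy":86}],"tdd":{"he":82,"mcn":{"lz":30,"n":13,"py":70},"z":[7,2,40,22,0]},"var":25}
After op 11 (replace /tdd/mcn 54): {"mi":[[50,1,6],21,[68,96],{"m":22,"ptq":80,"xy":86}],"tdd":{"he":82,"mcn":54,"z":[7,2,40,22,0]},"var":25}
After op 12 (replace /tdd/z 88): {"mi":[[50,1,6],21,[68,96],{"m":22,"ptq":80,"xy":86}],"tdd":{"he":82,"mcn":54,"z":88},"var":25}
After op 13 (add /k 33): {"k":33,"mi":[[50,1,6],21,[68,96],{"m":22,"ptq":80,"xy":86}],"tdd":{"he":82,"mcn":54,"z":88},"var":25}

Answer: {"k":33,"mi":[[50,1,6],21,[68,96],{"m":22,"ptq":80,"xy":86}],"tdd":{"he":82,"mcn":54,"z":88},"var":25}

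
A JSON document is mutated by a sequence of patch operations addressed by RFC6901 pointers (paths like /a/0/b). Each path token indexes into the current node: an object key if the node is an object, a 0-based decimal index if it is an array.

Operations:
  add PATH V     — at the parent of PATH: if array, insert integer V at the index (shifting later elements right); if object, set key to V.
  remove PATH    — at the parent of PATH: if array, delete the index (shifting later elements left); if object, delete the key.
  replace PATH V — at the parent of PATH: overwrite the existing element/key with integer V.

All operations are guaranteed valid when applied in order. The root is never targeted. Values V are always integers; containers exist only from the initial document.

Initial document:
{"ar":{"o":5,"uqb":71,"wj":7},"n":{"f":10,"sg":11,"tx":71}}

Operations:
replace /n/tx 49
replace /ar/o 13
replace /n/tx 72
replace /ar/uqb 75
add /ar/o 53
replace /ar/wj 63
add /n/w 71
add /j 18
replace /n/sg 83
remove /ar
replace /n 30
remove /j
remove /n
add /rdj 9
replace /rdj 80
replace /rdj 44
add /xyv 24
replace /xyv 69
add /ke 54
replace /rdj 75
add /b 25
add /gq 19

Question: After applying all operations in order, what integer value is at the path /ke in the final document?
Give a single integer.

After op 1 (replace /n/tx 49): {"ar":{"o":5,"uqb":71,"wj":7},"n":{"f":10,"sg":11,"tx":49}}
After op 2 (replace /ar/o 13): {"ar":{"o":13,"uqb":71,"wj":7},"n":{"f":10,"sg":11,"tx":49}}
After op 3 (replace /n/tx 72): {"ar":{"o":13,"uqb":71,"wj":7},"n":{"f":10,"sg":11,"tx":72}}
After op 4 (replace /ar/uqb 75): {"ar":{"o":13,"uqb":75,"wj":7},"n":{"f":10,"sg":11,"tx":72}}
After op 5 (add /ar/o 53): {"ar":{"o":53,"uqb":75,"wj":7},"n":{"f":10,"sg":11,"tx":72}}
After op 6 (replace /ar/wj 63): {"ar":{"o":53,"uqb":75,"wj":63},"n":{"f":10,"sg":11,"tx":72}}
After op 7 (add /n/w 71): {"ar":{"o":53,"uqb":75,"wj":63},"n":{"f":10,"sg":11,"tx":72,"w":71}}
After op 8 (add /j 18): {"ar":{"o":53,"uqb":75,"wj":63},"j":18,"n":{"f":10,"sg":11,"tx":72,"w":71}}
After op 9 (replace /n/sg 83): {"ar":{"o":53,"uqb":75,"wj":63},"j":18,"n":{"f":10,"sg":83,"tx":72,"w":71}}
After op 10 (remove /ar): {"j":18,"n":{"f":10,"sg":83,"tx":72,"w":71}}
After op 11 (replace /n 30): {"j":18,"n":30}
After op 12 (remove /j): {"n":30}
After op 13 (remove /n): {}
After op 14 (add /rdj 9): {"rdj":9}
After op 15 (replace /rdj 80): {"rdj":80}
After op 16 (replace /rdj 44): {"rdj":44}
After op 17 (add /xyv 24): {"rdj":44,"xyv":24}
After op 18 (replace /xyv 69): {"rdj":44,"xyv":69}
After op 19 (add /ke 54): {"ke":54,"rdj":44,"xyv":69}
After op 20 (replace /rdj 75): {"ke":54,"rdj":75,"xyv":69}
After op 21 (add /b 25): {"b":25,"ke":54,"rdj":75,"xyv":69}
After op 22 (add /gq 19): {"b":25,"gq":19,"ke":54,"rdj":75,"xyv":69}
Value at /ke: 54

Answer: 54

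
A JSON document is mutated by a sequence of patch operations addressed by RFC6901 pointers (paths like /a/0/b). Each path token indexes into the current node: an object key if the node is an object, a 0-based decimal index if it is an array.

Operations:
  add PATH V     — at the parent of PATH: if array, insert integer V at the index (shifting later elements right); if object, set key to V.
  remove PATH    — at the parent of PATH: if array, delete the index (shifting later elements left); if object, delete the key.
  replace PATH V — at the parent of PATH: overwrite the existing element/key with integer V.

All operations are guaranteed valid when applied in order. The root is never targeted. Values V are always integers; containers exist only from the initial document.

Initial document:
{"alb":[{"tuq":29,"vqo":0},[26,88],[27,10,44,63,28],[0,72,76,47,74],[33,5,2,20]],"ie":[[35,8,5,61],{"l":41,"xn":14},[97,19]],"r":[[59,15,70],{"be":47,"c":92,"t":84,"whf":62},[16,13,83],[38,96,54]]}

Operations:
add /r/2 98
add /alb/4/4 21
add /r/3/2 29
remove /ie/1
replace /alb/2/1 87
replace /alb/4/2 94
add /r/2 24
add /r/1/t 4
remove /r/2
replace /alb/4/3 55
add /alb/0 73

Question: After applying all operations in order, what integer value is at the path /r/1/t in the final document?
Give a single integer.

Answer: 4

Derivation:
After op 1 (add /r/2 98): {"alb":[{"tuq":29,"vqo":0},[26,88],[27,10,44,63,28],[0,72,76,47,74],[33,5,2,20]],"ie":[[35,8,5,61],{"l":41,"xn":14},[97,19]],"r":[[59,15,70],{"be":47,"c":92,"t":84,"whf":62},98,[16,13,83],[38,96,54]]}
After op 2 (add /alb/4/4 21): {"alb":[{"tuq":29,"vqo":0},[26,88],[27,10,44,63,28],[0,72,76,47,74],[33,5,2,20,21]],"ie":[[35,8,5,61],{"l":41,"xn":14},[97,19]],"r":[[59,15,70],{"be":47,"c":92,"t":84,"whf":62},98,[16,13,83],[38,96,54]]}
After op 3 (add /r/3/2 29): {"alb":[{"tuq":29,"vqo":0},[26,88],[27,10,44,63,28],[0,72,76,47,74],[33,5,2,20,21]],"ie":[[35,8,5,61],{"l":41,"xn":14},[97,19]],"r":[[59,15,70],{"be":47,"c":92,"t":84,"whf":62},98,[16,13,29,83],[38,96,54]]}
After op 4 (remove /ie/1): {"alb":[{"tuq":29,"vqo":0},[26,88],[27,10,44,63,28],[0,72,76,47,74],[33,5,2,20,21]],"ie":[[35,8,5,61],[97,19]],"r":[[59,15,70],{"be":47,"c":92,"t":84,"whf":62},98,[16,13,29,83],[38,96,54]]}
After op 5 (replace /alb/2/1 87): {"alb":[{"tuq":29,"vqo":0},[26,88],[27,87,44,63,28],[0,72,76,47,74],[33,5,2,20,21]],"ie":[[35,8,5,61],[97,19]],"r":[[59,15,70],{"be":47,"c":92,"t":84,"whf":62},98,[16,13,29,83],[38,96,54]]}
After op 6 (replace /alb/4/2 94): {"alb":[{"tuq":29,"vqo":0},[26,88],[27,87,44,63,28],[0,72,76,47,74],[33,5,94,20,21]],"ie":[[35,8,5,61],[97,19]],"r":[[59,15,70],{"be":47,"c":92,"t":84,"whf":62},98,[16,13,29,83],[38,96,54]]}
After op 7 (add /r/2 24): {"alb":[{"tuq":29,"vqo":0},[26,88],[27,87,44,63,28],[0,72,76,47,74],[33,5,94,20,21]],"ie":[[35,8,5,61],[97,19]],"r":[[59,15,70],{"be":47,"c":92,"t":84,"whf":62},24,98,[16,13,29,83],[38,96,54]]}
After op 8 (add /r/1/t 4): {"alb":[{"tuq":29,"vqo":0},[26,88],[27,87,44,63,28],[0,72,76,47,74],[33,5,94,20,21]],"ie":[[35,8,5,61],[97,19]],"r":[[59,15,70],{"be":47,"c":92,"t":4,"whf":62},24,98,[16,13,29,83],[38,96,54]]}
After op 9 (remove /r/2): {"alb":[{"tuq":29,"vqo":0},[26,88],[27,87,44,63,28],[0,72,76,47,74],[33,5,94,20,21]],"ie":[[35,8,5,61],[97,19]],"r":[[59,15,70],{"be":47,"c":92,"t":4,"whf":62},98,[16,13,29,83],[38,96,54]]}
After op 10 (replace /alb/4/3 55): {"alb":[{"tuq":29,"vqo":0},[26,88],[27,87,44,63,28],[0,72,76,47,74],[33,5,94,55,21]],"ie":[[35,8,5,61],[97,19]],"r":[[59,15,70],{"be":47,"c":92,"t":4,"whf":62},98,[16,13,29,83],[38,96,54]]}
After op 11 (add /alb/0 73): {"alb":[73,{"tuq":29,"vqo":0},[26,88],[27,87,44,63,28],[0,72,76,47,74],[33,5,94,55,21]],"ie":[[35,8,5,61],[97,19]],"r":[[59,15,70],{"be":47,"c":92,"t":4,"whf":62},98,[16,13,29,83],[38,96,54]]}
Value at /r/1/t: 4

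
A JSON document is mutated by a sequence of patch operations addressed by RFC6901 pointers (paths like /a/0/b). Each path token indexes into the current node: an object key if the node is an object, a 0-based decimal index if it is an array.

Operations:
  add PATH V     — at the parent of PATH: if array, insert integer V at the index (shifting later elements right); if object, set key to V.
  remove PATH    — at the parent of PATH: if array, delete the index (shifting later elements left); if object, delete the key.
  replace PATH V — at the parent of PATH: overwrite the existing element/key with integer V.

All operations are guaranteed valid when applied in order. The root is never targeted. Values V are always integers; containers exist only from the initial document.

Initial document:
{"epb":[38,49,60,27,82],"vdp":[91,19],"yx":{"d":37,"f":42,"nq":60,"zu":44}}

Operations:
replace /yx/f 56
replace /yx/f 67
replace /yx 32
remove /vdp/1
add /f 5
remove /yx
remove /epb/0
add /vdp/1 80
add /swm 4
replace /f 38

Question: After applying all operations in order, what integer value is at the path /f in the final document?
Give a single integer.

After op 1 (replace /yx/f 56): {"epb":[38,49,60,27,82],"vdp":[91,19],"yx":{"d":37,"f":56,"nq":60,"zu":44}}
After op 2 (replace /yx/f 67): {"epb":[38,49,60,27,82],"vdp":[91,19],"yx":{"d":37,"f":67,"nq":60,"zu":44}}
After op 3 (replace /yx 32): {"epb":[38,49,60,27,82],"vdp":[91,19],"yx":32}
After op 4 (remove /vdp/1): {"epb":[38,49,60,27,82],"vdp":[91],"yx":32}
After op 5 (add /f 5): {"epb":[38,49,60,27,82],"f":5,"vdp":[91],"yx":32}
After op 6 (remove /yx): {"epb":[38,49,60,27,82],"f":5,"vdp":[91]}
After op 7 (remove /epb/0): {"epb":[49,60,27,82],"f":5,"vdp":[91]}
After op 8 (add /vdp/1 80): {"epb":[49,60,27,82],"f":5,"vdp":[91,80]}
After op 9 (add /swm 4): {"epb":[49,60,27,82],"f":5,"swm":4,"vdp":[91,80]}
After op 10 (replace /f 38): {"epb":[49,60,27,82],"f":38,"swm":4,"vdp":[91,80]}
Value at /f: 38

Answer: 38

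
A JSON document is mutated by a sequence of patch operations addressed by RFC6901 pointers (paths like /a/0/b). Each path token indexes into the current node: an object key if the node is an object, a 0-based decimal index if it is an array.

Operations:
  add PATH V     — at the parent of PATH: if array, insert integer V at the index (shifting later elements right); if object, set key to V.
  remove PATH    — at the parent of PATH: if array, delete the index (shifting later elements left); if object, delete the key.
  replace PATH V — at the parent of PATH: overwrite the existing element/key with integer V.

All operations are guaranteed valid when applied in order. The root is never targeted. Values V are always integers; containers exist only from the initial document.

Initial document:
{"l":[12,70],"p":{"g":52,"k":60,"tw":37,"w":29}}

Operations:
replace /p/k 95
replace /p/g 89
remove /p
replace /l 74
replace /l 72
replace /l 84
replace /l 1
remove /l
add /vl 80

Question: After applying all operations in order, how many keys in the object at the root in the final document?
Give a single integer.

After op 1 (replace /p/k 95): {"l":[12,70],"p":{"g":52,"k":95,"tw":37,"w":29}}
After op 2 (replace /p/g 89): {"l":[12,70],"p":{"g":89,"k":95,"tw":37,"w":29}}
After op 3 (remove /p): {"l":[12,70]}
After op 4 (replace /l 74): {"l":74}
After op 5 (replace /l 72): {"l":72}
After op 6 (replace /l 84): {"l":84}
After op 7 (replace /l 1): {"l":1}
After op 8 (remove /l): {}
After op 9 (add /vl 80): {"vl":80}
Size at the root: 1

Answer: 1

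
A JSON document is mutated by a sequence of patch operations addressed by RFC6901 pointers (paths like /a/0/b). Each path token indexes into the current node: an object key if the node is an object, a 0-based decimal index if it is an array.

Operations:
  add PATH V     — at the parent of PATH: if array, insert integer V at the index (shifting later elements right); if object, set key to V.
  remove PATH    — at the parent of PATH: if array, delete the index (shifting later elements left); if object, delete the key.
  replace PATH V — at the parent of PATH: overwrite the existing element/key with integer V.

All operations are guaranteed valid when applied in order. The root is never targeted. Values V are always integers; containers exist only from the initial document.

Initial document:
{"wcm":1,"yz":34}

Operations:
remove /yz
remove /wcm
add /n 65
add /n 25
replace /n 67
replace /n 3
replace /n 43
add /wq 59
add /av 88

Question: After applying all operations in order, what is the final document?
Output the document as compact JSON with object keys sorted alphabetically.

Answer: {"av":88,"n":43,"wq":59}

Derivation:
After op 1 (remove /yz): {"wcm":1}
After op 2 (remove /wcm): {}
After op 3 (add /n 65): {"n":65}
After op 4 (add /n 25): {"n":25}
After op 5 (replace /n 67): {"n":67}
After op 6 (replace /n 3): {"n":3}
After op 7 (replace /n 43): {"n":43}
After op 8 (add /wq 59): {"n":43,"wq":59}
After op 9 (add /av 88): {"av":88,"n":43,"wq":59}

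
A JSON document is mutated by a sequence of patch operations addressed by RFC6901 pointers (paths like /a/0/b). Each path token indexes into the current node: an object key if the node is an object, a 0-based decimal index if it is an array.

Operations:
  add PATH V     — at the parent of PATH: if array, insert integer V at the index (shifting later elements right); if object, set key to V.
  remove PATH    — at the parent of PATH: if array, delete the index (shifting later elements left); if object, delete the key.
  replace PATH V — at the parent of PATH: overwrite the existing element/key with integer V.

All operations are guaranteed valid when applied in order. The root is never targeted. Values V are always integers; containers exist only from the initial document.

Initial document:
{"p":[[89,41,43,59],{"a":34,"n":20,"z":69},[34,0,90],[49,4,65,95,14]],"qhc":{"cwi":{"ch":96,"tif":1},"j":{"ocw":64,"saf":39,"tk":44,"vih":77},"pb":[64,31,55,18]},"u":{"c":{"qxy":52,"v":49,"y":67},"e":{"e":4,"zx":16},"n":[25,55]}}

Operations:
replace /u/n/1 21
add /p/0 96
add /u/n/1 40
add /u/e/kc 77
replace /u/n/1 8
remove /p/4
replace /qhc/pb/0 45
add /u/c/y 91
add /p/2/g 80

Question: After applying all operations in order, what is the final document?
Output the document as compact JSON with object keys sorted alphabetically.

Answer: {"p":[96,[89,41,43,59],{"a":34,"g":80,"n":20,"z":69},[34,0,90]],"qhc":{"cwi":{"ch":96,"tif":1},"j":{"ocw":64,"saf":39,"tk":44,"vih":77},"pb":[45,31,55,18]},"u":{"c":{"qxy":52,"v":49,"y":91},"e":{"e":4,"kc":77,"zx":16},"n":[25,8,21]}}

Derivation:
After op 1 (replace /u/n/1 21): {"p":[[89,41,43,59],{"a":34,"n":20,"z":69},[34,0,90],[49,4,65,95,14]],"qhc":{"cwi":{"ch":96,"tif":1},"j":{"ocw":64,"saf":39,"tk":44,"vih":77},"pb":[64,31,55,18]},"u":{"c":{"qxy":52,"v":49,"y":67},"e":{"e":4,"zx":16},"n":[25,21]}}
After op 2 (add /p/0 96): {"p":[96,[89,41,43,59],{"a":34,"n":20,"z":69},[34,0,90],[49,4,65,95,14]],"qhc":{"cwi":{"ch":96,"tif":1},"j":{"ocw":64,"saf":39,"tk":44,"vih":77},"pb":[64,31,55,18]},"u":{"c":{"qxy":52,"v":49,"y":67},"e":{"e":4,"zx":16},"n":[25,21]}}
After op 3 (add /u/n/1 40): {"p":[96,[89,41,43,59],{"a":34,"n":20,"z":69},[34,0,90],[49,4,65,95,14]],"qhc":{"cwi":{"ch":96,"tif":1},"j":{"ocw":64,"saf":39,"tk":44,"vih":77},"pb":[64,31,55,18]},"u":{"c":{"qxy":52,"v":49,"y":67},"e":{"e":4,"zx":16},"n":[25,40,21]}}
After op 4 (add /u/e/kc 77): {"p":[96,[89,41,43,59],{"a":34,"n":20,"z":69},[34,0,90],[49,4,65,95,14]],"qhc":{"cwi":{"ch":96,"tif":1},"j":{"ocw":64,"saf":39,"tk":44,"vih":77},"pb":[64,31,55,18]},"u":{"c":{"qxy":52,"v":49,"y":67},"e":{"e":4,"kc":77,"zx":16},"n":[25,40,21]}}
After op 5 (replace /u/n/1 8): {"p":[96,[89,41,43,59],{"a":34,"n":20,"z":69},[34,0,90],[49,4,65,95,14]],"qhc":{"cwi":{"ch":96,"tif":1},"j":{"ocw":64,"saf":39,"tk":44,"vih":77},"pb":[64,31,55,18]},"u":{"c":{"qxy":52,"v":49,"y":67},"e":{"e":4,"kc":77,"zx":16},"n":[25,8,21]}}
After op 6 (remove /p/4): {"p":[96,[89,41,43,59],{"a":34,"n":20,"z":69},[34,0,90]],"qhc":{"cwi":{"ch":96,"tif":1},"j":{"ocw":64,"saf":39,"tk":44,"vih":77},"pb":[64,31,55,18]},"u":{"c":{"qxy":52,"v":49,"y":67},"e":{"e":4,"kc":77,"zx":16},"n":[25,8,21]}}
After op 7 (replace /qhc/pb/0 45): {"p":[96,[89,41,43,59],{"a":34,"n":20,"z":69},[34,0,90]],"qhc":{"cwi":{"ch":96,"tif":1},"j":{"ocw":64,"saf":39,"tk":44,"vih":77},"pb":[45,31,55,18]},"u":{"c":{"qxy":52,"v":49,"y":67},"e":{"e":4,"kc":77,"zx":16},"n":[25,8,21]}}
After op 8 (add /u/c/y 91): {"p":[96,[89,41,43,59],{"a":34,"n":20,"z":69},[34,0,90]],"qhc":{"cwi":{"ch":96,"tif":1},"j":{"ocw":64,"saf":39,"tk":44,"vih":77},"pb":[45,31,55,18]},"u":{"c":{"qxy":52,"v":49,"y":91},"e":{"e":4,"kc":77,"zx":16},"n":[25,8,21]}}
After op 9 (add /p/2/g 80): {"p":[96,[89,41,43,59],{"a":34,"g":80,"n":20,"z":69},[34,0,90]],"qhc":{"cwi":{"ch":96,"tif":1},"j":{"ocw":64,"saf":39,"tk":44,"vih":77},"pb":[45,31,55,18]},"u":{"c":{"qxy":52,"v":49,"y":91},"e":{"e":4,"kc":77,"zx":16},"n":[25,8,21]}}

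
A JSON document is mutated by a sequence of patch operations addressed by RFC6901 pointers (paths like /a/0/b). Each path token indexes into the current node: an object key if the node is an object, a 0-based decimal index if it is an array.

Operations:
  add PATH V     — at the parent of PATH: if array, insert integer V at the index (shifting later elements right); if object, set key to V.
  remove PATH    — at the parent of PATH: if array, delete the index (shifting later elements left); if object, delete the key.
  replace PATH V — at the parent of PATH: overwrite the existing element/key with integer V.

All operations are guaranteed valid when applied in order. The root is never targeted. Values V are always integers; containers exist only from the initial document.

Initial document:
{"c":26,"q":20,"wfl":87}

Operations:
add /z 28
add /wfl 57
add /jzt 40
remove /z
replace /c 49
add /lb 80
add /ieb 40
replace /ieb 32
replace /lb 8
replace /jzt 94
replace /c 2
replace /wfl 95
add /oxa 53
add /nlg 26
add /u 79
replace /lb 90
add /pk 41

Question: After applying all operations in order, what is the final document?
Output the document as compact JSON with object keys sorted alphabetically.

After op 1 (add /z 28): {"c":26,"q":20,"wfl":87,"z":28}
After op 2 (add /wfl 57): {"c":26,"q":20,"wfl":57,"z":28}
After op 3 (add /jzt 40): {"c":26,"jzt":40,"q":20,"wfl":57,"z":28}
After op 4 (remove /z): {"c":26,"jzt":40,"q":20,"wfl":57}
After op 5 (replace /c 49): {"c":49,"jzt":40,"q":20,"wfl":57}
After op 6 (add /lb 80): {"c":49,"jzt":40,"lb":80,"q":20,"wfl":57}
After op 7 (add /ieb 40): {"c":49,"ieb":40,"jzt":40,"lb":80,"q":20,"wfl":57}
After op 8 (replace /ieb 32): {"c":49,"ieb":32,"jzt":40,"lb":80,"q":20,"wfl":57}
After op 9 (replace /lb 8): {"c":49,"ieb":32,"jzt":40,"lb":8,"q":20,"wfl":57}
After op 10 (replace /jzt 94): {"c":49,"ieb":32,"jzt":94,"lb":8,"q":20,"wfl":57}
After op 11 (replace /c 2): {"c":2,"ieb":32,"jzt":94,"lb":8,"q":20,"wfl":57}
After op 12 (replace /wfl 95): {"c":2,"ieb":32,"jzt":94,"lb":8,"q":20,"wfl":95}
After op 13 (add /oxa 53): {"c":2,"ieb":32,"jzt":94,"lb":8,"oxa":53,"q":20,"wfl":95}
After op 14 (add /nlg 26): {"c":2,"ieb":32,"jzt":94,"lb":8,"nlg":26,"oxa":53,"q":20,"wfl":95}
After op 15 (add /u 79): {"c":2,"ieb":32,"jzt":94,"lb":8,"nlg":26,"oxa":53,"q":20,"u":79,"wfl":95}
After op 16 (replace /lb 90): {"c":2,"ieb":32,"jzt":94,"lb":90,"nlg":26,"oxa":53,"q":20,"u":79,"wfl":95}
After op 17 (add /pk 41): {"c":2,"ieb":32,"jzt":94,"lb":90,"nlg":26,"oxa":53,"pk":41,"q":20,"u":79,"wfl":95}

Answer: {"c":2,"ieb":32,"jzt":94,"lb":90,"nlg":26,"oxa":53,"pk":41,"q":20,"u":79,"wfl":95}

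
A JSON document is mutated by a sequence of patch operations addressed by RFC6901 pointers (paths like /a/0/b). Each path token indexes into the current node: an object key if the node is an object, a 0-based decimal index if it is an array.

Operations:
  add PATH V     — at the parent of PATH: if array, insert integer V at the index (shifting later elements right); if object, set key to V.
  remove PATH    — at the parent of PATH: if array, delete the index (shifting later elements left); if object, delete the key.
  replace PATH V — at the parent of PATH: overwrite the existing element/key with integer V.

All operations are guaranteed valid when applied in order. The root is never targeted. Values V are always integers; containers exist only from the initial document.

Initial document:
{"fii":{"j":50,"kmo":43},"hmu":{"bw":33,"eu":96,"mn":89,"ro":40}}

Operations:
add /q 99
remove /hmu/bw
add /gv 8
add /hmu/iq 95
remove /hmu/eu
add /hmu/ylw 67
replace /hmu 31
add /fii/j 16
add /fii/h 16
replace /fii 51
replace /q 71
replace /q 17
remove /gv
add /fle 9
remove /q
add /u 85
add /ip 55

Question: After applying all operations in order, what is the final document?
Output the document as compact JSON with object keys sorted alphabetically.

Answer: {"fii":51,"fle":9,"hmu":31,"ip":55,"u":85}

Derivation:
After op 1 (add /q 99): {"fii":{"j":50,"kmo":43},"hmu":{"bw":33,"eu":96,"mn":89,"ro":40},"q":99}
After op 2 (remove /hmu/bw): {"fii":{"j":50,"kmo":43},"hmu":{"eu":96,"mn":89,"ro":40},"q":99}
After op 3 (add /gv 8): {"fii":{"j":50,"kmo":43},"gv":8,"hmu":{"eu":96,"mn":89,"ro":40},"q":99}
After op 4 (add /hmu/iq 95): {"fii":{"j":50,"kmo":43},"gv":8,"hmu":{"eu":96,"iq":95,"mn":89,"ro":40},"q":99}
After op 5 (remove /hmu/eu): {"fii":{"j":50,"kmo":43},"gv":8,"hmu":{"iq":95,"mn":89,"ro":40},"q":99}
After op 6 (add /hmu/ylw 67): {"fii":{"j":50,"kmo":43},"gv":8,"hmu":{"iq":95,"mn":89,"ro":40,"ylw":67},"q":99}
After op 7 (replace /hmu 31): {"fii":{"j":50,"kmo":43},"gv":8,"hmu":31,"q":99}
After op 8 (add /fii/j 16): {"fii":{"j":16,"kmo":43},"gv":8,"hmu":31,"q":99}
After op 9 (add /fii/h 16): {"fii":{"h":16,"j":16,"kmo":43},"gv":8,"hmu":31,"q":99}
After op 10 (replace /fii 51): {"fii":51,"gv":8,"hmu":31,"q":99}
After op 11 (replace /q 71): {"fii":51,"gv":8,"hmu":31,"q":71}
After op 12 (replace /q 17): {"fii":51,"gv":8,"hmu":31,"q":17}
After op 13 (remove /gv): {"fii":51,"hmu":31,"q":17}
After op 14 (add /fle 9): {"fii":51,"fle":9,"hmu":31,"q":17}
After op 15 (remove /q): {"fii":51,"fle":9,"hmu":31}
After op 16 (add /u 85): {"fii":51,"fle":9,"hmu":31,"u":85}
After op 17 (add /ip 55): {"fii":51,"fle":9,"hmu":31,"ip":55,"u":85}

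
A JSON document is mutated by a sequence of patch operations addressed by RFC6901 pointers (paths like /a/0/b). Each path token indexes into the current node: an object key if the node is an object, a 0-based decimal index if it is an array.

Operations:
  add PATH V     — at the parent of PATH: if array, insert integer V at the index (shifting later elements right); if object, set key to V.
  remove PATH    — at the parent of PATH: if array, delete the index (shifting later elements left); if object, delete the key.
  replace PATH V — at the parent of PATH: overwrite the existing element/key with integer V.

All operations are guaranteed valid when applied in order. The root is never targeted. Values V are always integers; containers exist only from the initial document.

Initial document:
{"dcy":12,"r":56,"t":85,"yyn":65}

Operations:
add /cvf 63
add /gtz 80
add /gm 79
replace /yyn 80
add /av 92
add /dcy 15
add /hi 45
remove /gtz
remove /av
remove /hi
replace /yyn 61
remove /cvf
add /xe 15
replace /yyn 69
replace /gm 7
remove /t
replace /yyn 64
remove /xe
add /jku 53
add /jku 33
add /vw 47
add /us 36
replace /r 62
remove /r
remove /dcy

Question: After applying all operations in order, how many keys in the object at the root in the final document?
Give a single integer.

Answer: 5

Derivation:
After op 1 (add /cvf 63): {"cvf":63,"dcy":12,"r":56,"t":85,"yyn":65}
After op 2 (add /gtz 80): {"cvf":63,"dcy":12,"gtz":80,"r":56,"t":85,"yyn":65}
After op 3 (add /gm 79): {"cvf":63,"dcy":12,"gm":79,"gtz":80,"r":56,"t":85,"yyn":65}
After op 4 (replace /yyn 80): {"cvf":63,"dcy":12,"gm":79,"gtz":80,"r":56,"t":85,"yyn":80}
After op 5 (add /av 92): {"av":92,"cvf":63,"dcy":12,"gm":79,"gtz":80,"r":56,"t":85,"yyn":80}
After op 6 (add /dcy 15): {"av":92,"cvf":63,"dcy":15,"gm":79,"gtz":80,"r":56,"t":85,"yyn":80}
After op 7 (add /hi 45): {"av":92,"cvf":63,"dcy":15,"gm":79,"gtz":80,"hi":45,"r":56,"t":85,"yyn":80}
After op 8 (remove /gtz): {"av":92,"cvf":63,"dcy":15,"gm":79,"hi":45,"r":56,"t":85,"yyn":80}
After op 9 (remove /av): {"cvf":63,"dcy":15,"gm":79,"hi":45,"r":56,"t":85,"yyn":80}
After op 10 (remove /hi): {"cvf":63,"dcy":15,"gm":79,"r":56,"t":85,"yyn":80}
After op 11 (replace /yyn 61): {"cvf":63,"dcy":15,"gm":79,"r":56,"t":85,"yyn":61}
After op 12 (remove /cvf): {"dcy":15,"gm":79,"r":56,"t":85,"yyn":61}
After op 13 (add /xe 15): {"dcy":15,"gm":79,"r":56,"t":85,"xe":15,"yyn":61}
After op 14 (replace /yyn 69): {"dcy":15,"gm":79,"r":56,"t":85,"xe":15,"yyn":69}
After op 15 (replace /gm 7): {"dcy":15,"gm":7,"r":56,"t":85,"xe":15,"yyn":69}
After op 16 (remove /t): {"dcy":15,"gm":7,"r":56,"xe":15,"yyn":69}
After op 17 (replace /yyn 64): {"dcy":15,"gm":7,"r":56,"xe":15,"yyn":64}
After op 18 (remove /xe): {"dcy":15,"gm":7,"r":56,"yyn":64}
After op 19 (add /jku 53): {"dcy":15,"gm":7,"jku":53,"r":56,"yyn":64}
After op 20 (add /jku 33): {"dcy":15,"gm":7,"jku":33,"r":56,"yyn":64}
After op 21 (add /vw 47): {"dcy":15,"gm":7,"jku":33,"r":56,"vw":47,"yyn":64}
After op 22 (add /us 36): {"dcy":15,"gm":7,"jku":33,"r":56,"us":36,"vw":47,"yyn":64}
After op 23 (replace /r 62): {"dcy":15,"gm":7,"jku":33,"r":62,"us":36,"vw":47,"yyn":64}
After op 24 (remove /r): {"dcy":15,"gm":7,"jku":33,"us":36,"vw":47,"yyn":64}
After op 25 (remove /dcy): {"gm":7,"jku":33,"us":36,"vw":47,"yyn":64}
Size at the root: 5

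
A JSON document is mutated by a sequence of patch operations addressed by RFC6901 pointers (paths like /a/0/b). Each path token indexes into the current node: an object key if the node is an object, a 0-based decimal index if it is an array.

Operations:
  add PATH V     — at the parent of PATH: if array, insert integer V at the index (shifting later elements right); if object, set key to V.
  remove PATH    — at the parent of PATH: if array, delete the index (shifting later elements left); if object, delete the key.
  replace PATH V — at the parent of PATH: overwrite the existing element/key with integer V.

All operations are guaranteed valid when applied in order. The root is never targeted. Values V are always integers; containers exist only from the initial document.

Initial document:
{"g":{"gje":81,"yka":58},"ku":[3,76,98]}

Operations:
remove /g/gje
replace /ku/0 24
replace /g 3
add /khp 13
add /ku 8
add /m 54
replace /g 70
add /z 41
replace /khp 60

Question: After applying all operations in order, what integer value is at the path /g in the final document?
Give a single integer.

After op 1 (remove /g/gje): {"g":{"yka":58},"ku":[3,76,98]}
After op 2 (replace /ku/0 24): {"g":{"yka":58},"ku":[24,76,98]}
After op 3 (replace /g 3): {"g":3,"ku":[24,76,98]}
After op 4 (add /khp 13): {"g":3,"khp":13,"ku":[24,76,98]}
After op 5 (add /ku 8): {"g":3,"khp":13,"ku":8}
After op 6 (add /m 54): {"g":3,"khp":13,"ku":8,"m":54}
After op 7 (replace /g 70): {"g":70,"khp":13,"ku":8,"m":54}
After op 8 (add /z 41): {"g":70,"khp":13,"ku":8,"m":54,"z":41}
After op 9 (replace /khp 60): {"g":70,"khp":60,"ku":8,"m":54,"z":41}
Value at /g: 70

Answer: 70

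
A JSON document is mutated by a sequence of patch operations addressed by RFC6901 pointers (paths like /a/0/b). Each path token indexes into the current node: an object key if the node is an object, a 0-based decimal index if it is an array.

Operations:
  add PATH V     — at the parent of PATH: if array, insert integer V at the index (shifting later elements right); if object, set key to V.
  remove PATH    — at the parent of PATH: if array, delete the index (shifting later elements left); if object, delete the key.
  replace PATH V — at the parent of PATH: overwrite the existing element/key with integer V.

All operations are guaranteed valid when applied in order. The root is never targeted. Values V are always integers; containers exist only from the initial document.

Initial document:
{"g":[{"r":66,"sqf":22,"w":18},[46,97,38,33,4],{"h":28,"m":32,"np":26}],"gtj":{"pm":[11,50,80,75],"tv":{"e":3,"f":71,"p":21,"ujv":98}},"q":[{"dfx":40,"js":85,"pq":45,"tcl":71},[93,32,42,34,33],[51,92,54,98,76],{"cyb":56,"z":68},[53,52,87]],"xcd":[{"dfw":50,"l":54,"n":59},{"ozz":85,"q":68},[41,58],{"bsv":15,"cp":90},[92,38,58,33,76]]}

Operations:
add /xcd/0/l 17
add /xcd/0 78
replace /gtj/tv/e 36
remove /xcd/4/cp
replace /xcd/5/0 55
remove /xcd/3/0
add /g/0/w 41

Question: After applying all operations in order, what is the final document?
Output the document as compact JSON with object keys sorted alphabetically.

After op 1 (add /xcd/0/l 17): {"g":[{"r":66,"sqf":22,"w":18},[46,97,38,33,4],{"h":28,"m":32,"np":26}],"gtj":{"pm":[11,50,80,75],"tv":{"e":3,"f":71,"p":21,"ujv":98}},"q":[{"dfx":40,"js":85,"pq":45,"tcl":71},[93,32,42,34,33],[51,92,54,98,76],{"cyb":56,"z":68},[53,52,87]],"xcd":[{"dfw":50,"l":17,"n":59},{"ozz":85,"q":68},[41,58],{"bsv":15,"cp":90},[92,38,58,33,76]]}
After op 2 (add /xcd/0 78): {"g":[{"r":66,"sqf":22,"w":18},[46,97,38,33,4],{"h":28,"m":32,"np":26}],"gtj":{"pm":[11,50,80,75],"tv":{"e":3,"f":71,"p":21,"ujv":98}},"q":[{"dfx":40,"js":85,"pq":45,"tcl":71},[93,32,42,34,33],[51,92,54,98,76],{"cyb":56,"z":68},[53,52,87]],"xcd":[78,{"dfw":50,"l":17,"n":59},{"ozz":85,"q":68},[41,58],{"bsv":15,"cp":90},[92,38,58,33,76]]}
After op 3 (replace /gtj/tv/e 36): {"g":[{"r":66,"sqf":22,"w":18},[46,97,38,33,4],{"h":28,"m":32,"np":26}],"gtj":{"pm":[11,50,80,75],"tv":{"e":36,"f":71,"p":21,"ujv":98}},"q":[{"dfx":40,"js":85,"pq":45,"tcl":71},[93,32,42,34,33],[51,92,54,98,76],{"cyb":56,"z":68},[53,52,87]],"xcd":[78,{"dfw":50,"l":17,"n":59},{"ozz":85,"q":68},[41,58],{"bsv":15,"cp":90},[92,38,58,33,76]]}
After op 4 (remove /xcd/4/cp): {"g":[{"r":66,"sqf":22,"w":18},[46,97,38,33,4],{"h":28,"m":32,"np":26}],"gtj":{"pm":[11,50,80,75],"tv":{"e":36,"f":71,"p":21,"ujv":98}},"q":[{"dfx":40,"js":85,"pq":45,"tcl":71},[93,32,42,34,33],[51,92,54,98,76],{"cyb":56,"z":68},[53,52,87]],"xcd":[78,{"dfw":50,"l":17,"n":59},{"ozz":85,"q":68},[41,58],{"bsv":15},[92,38,58,33,76]]}
After op 5 (replace /xcd/5/0 55): {"g":[{"r":66,"sqf":22,"w":18},[46,97,38,33,4],{"h":28,"m":32,"np":26}],"gtj":{"pm":[11,50,80,75],"tv":{"e":36,"f":71,"p":21,"ujv":98}},"q":[{"dfx":40,"js":85,"pq":45,"tcl":71},[93,32,42,34,33],[51,92,54,98,76],{"cyb":56,"z":68},[53,52,87]],"xcd":[78,{"dfw":50,"l":17,"n":59},{"ozz":85,"q":68},[41,58],{"bsv":15},[55,38,58,33,76]]}
After op 6 (remove /xcd/3/0): {"g":[{"r":66,"sqf":22,"w":18},[46,97,38,33,4],{"h":28,"m":32,"np":26}],"gtj":{"pm":[11,50,80,75],"tv":{"e":36,"f":71,"p":21,"ujv":98}},"q":[{"dfx":40,"js":85,"pq":45,"tcl":71},[93,32,42,34,33],[51,92,54,98,76],{"cyb":56,"z":68},[53,52,87]],"xcd":[78,{"dfw":50,"l":17,"n":59},{"ozz":85,"q":68},[58],{"bsv":15},[55,38,58,33,76]]}
After op 7 (add /g/0/w 41): {"g":[{"r":66,"sqf":22,"w":41},[46,97,38,33,4],{"h":28,"m":32,"np":26}],"gtj":{"pm":[11,50,80,75],"tv":{"e":36,"f":71,"p":21,"ujv":98}},"q":[{"dfx":40,"js":85,"pq":45,"tcl":71},[93,32,42,34,33],[51,92,54,98,76],{"cyb":56,"z":68},[53,52,87]],"xcd":[78,{"dfw":50,"l":17,"n":59},{"ozz":85,"q":68},[58],{"bsv":15},[55,38,58,33,76]]}

Answer: {"g":[{"r":66,"sqf":22,"w":41},[46,97,38,33,4],{"h":28,"m":32,"np":26}],"gtj":{"pm":[11,50,80,75],"tv":{"e":36,"f":71,"p":21,"ujv":98}},"q":[{"dfx":40,"js":85,"pq":45,"tcl":71},[93,32,42,34,33],[51,92,54,98,76],{"cyb":56,"z":68},[53,52,87]],"xcd":[78,{"dfw":50,"l":17,"n":59},{"ozz":85,"q":68},[58],{"bsv":15},[55,38,58,33,76]]}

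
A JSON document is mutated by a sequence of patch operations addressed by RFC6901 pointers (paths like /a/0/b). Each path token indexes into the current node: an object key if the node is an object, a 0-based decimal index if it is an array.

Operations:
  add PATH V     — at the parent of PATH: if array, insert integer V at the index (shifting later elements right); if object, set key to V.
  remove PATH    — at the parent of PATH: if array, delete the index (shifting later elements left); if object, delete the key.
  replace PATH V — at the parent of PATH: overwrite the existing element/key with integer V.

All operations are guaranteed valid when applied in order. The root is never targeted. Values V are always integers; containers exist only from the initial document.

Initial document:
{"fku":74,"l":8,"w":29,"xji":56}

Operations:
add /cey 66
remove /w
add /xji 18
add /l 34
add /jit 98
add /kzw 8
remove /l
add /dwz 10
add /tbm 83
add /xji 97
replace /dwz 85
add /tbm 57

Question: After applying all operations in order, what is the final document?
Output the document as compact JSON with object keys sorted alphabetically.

Answer: {"cey":66,"dwz":85,"fku":74,"jit":98,"kzw":8,"tbm":57,"xji":97}

Derivation:
After op 1 (add /cey 66): {"cey":66,"fku":74,"l":8,"w":29,"xji":56}
After op 2 (remove /w): {"cey":66,"fku":74,"l":8,"xji":56}
After op 3 (add /xji 18): {"cey":66,"fku":74,"l":8,"xji":18}
After op 4 (add /l 34): {"cey":66,"fku":74,"l":34,"xji":18}
After op 5 (add /jit 98): {"cey":66,"fku":74,"jit":98,"l":34,"xji":18}
After op 6 (add /kzw 8): {"cey":66,"fku":74,"jit":98,"kzw":8,"l":34,"xji":18}
After op 7 (remove /l): {"cey":66,"fku":74,"jit":98,"kzw":8,"xji":18}
After op 8 (add /dwz 10): {"cey":66,"dwz":10,"fku":74,"jit":98,"kzw":8,"xji":18}
After op 9 (add /tbm 83): {"cey":66,"dwz":10,"fku":74,"jit":98,"kzw":8,"tbm":83,"xji":18}
After op 10 (add /xji 97): {"cey":66,"dwz":10,"fku":74,"jit":98,"kzw":8,"tbm":83,"xji":97}
After op 11 (replace /dwz 85): {"cey":66,"dwz":85,"fku":74,"jit":98,"kzw":8,"tbm":83,"xji":97}
After op 12 (add /tbm 57): {"cey":66,"dwz":85,"fku":74,"jit":98,"kzw":8,"tbm":57,"xji":97}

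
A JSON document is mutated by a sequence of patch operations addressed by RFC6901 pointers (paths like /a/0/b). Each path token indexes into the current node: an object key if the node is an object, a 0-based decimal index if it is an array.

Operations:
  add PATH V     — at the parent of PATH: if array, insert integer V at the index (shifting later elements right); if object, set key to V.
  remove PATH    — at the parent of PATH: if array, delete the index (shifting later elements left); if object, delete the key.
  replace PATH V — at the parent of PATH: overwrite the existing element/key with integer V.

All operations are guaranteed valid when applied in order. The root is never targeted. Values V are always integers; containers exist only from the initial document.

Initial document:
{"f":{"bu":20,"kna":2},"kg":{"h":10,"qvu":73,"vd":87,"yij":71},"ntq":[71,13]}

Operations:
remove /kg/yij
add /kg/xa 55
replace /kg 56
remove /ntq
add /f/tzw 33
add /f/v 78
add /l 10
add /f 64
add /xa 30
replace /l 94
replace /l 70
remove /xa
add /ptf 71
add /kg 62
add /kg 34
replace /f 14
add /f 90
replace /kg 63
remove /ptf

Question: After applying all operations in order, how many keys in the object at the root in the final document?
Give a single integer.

Answer: 3

Derivation:
After op 1 (remove /kg/yij): {"f":{"bu":20,"kna":2},"kg":{"h":10,"qvu":73,"vd":87},"ntq":[71,13]}
After op 2 (add /kg/xa 55): {"f":{"bu":20,"kna":2},"kg":{"h":10,"qvu":73,"vd":87,"xa":55},"ntq":[71,13]}
After op 3 (replace /kg 56): {"f":{"bu":20,"kna":2},"kg":56,"ntq":[71,13]}
After op 4 (remove /ntq): {"f":{"bu":20,"kna":2},"kg":56}
After op 5 (add /f/tzw 33): {"f":{"bu":20,"kna":2,"tzw":33},"kg":56}
After op 6 (add /f/v 78): {"f":{"bu":20,"kna":2,"tzw":33,"v":78},"kg":56}
After op 7 (add /l 10): {"f":{"bu":20,"kna":2,"tzw":33,"v":78},"kg":56,"l":10}
After op 8 (add /f 64): {"f":64,"kg":56,"l":10}
After op 9 (add /xa 30): {"f":64,"kg":56,"l":10,"xa":30}
After op 10 (replace /l 94): {"f":64,"kg":56,"l":94,"xa":30}
After op 11 (replace /l 70): {"f":64,"kg":56,"l":70,"xa":30}
After op 12 (remove /xa): {"f":64,"kg":56,"l":70}
After op 13 (add /ptf 71): {"f":64,"kg":56,"l":70,"ptf":71}
After op 14 (add /kg 62): {"f":64,"kg":62,"l":70,"ptf":71}
After op 15 (add /kg 34): {"f":64,"kg":34,"l":70,"ptf":71}
After op 16 (replace /f 14): {"f":14,"kg":34,"l":70,"ptf":71}
After op 17 (add /f 90): {"f":90,"kg":34,"l":70,"ptf":71}
After op 18 (replace /kg 63): {"f":90,"kg":63,"l":70,"ptf":71}
After op 19 (remove /ptf): {"f":90,"kg":63,"l":70}
Size at the root: 3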